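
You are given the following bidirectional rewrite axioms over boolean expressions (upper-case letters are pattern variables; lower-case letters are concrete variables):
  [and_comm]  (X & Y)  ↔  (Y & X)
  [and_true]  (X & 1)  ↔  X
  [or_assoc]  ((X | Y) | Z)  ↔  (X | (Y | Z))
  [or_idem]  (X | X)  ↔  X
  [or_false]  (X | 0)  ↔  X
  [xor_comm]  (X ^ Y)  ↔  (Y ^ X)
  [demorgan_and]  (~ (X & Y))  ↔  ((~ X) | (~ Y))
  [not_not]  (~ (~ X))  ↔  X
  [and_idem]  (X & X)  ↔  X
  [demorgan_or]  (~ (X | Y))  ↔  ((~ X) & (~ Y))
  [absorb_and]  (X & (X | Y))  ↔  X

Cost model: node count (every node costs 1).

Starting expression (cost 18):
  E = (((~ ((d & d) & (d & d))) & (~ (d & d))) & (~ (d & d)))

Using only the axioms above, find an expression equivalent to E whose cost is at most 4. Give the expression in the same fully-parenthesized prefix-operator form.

(1) ((d & d) & (d & d))  =[and_idem →]=  (d & d)    ⊢ (((~ (d & d)) & (~ (d & d))) & (~ (d & d)))
(2) ((~ (d & d)) & (~ (d & d)))  =[and_idem →]=  (~ (d & d))    ⊢ ((~ (d & d)) & (~ (d & d)))
(3) ((~ (d & d)) & (~ (d & d)))  =[and_idem →]=  (~ (d & d))    ⊢ cost 4, within 4

(~ (d & d))   [cost 4]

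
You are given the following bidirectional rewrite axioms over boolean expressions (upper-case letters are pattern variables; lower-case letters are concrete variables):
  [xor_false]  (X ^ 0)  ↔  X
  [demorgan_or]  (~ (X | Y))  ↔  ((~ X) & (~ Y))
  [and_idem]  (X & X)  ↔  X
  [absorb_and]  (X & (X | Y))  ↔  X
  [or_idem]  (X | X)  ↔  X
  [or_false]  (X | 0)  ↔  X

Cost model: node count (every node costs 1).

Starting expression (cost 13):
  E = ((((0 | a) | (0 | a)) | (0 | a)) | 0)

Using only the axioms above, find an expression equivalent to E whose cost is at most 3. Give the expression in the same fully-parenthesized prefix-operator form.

1. [or_idem →] ((0 | a) | (0 | a))  →  (0 | a);  E = (((0 | a) | (0 | a)) | 0)
2. [or_idem →] ((0 | a) | (0 | a))  →  (0 | a);  E = ((0 | a) | 0)
3. [or_false →] ((0 | a) | 0)  →  (0 | a);  cost 3 ≤ 3, done

(0 | a)   [cost 3]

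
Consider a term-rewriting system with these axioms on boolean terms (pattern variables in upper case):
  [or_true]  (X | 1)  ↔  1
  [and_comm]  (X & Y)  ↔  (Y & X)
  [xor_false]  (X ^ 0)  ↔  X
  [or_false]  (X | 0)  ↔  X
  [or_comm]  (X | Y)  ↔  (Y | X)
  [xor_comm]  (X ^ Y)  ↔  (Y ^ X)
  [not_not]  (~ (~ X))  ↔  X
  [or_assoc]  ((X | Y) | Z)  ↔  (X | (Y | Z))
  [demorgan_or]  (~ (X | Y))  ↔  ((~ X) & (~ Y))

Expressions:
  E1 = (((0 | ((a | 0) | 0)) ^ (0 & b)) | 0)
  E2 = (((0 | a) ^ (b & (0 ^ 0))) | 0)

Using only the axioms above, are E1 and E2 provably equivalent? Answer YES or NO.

(1) (((0 | ((a | 0) | 0)) ^ (0 & b)) | 0)  =[or_false →]=  ((0 | ((a | 0) | 0)) ^ (0 & b))
(2) (a | 0)  =[or_false →]=  a    ⊢ ((0 | (a | 0)) ^ (0 & b))
(3) (a | 0)  =[or_false →]=  a    ⊢ ((0 | a) ^ (0 & b))
(4) ((0 | a) ^ (0 & b))  =[or_false ←]=  (((0 | a) ^ (0 & b)) | 0)
(5) 0  =[xor_false ←]=  (0 ^ 0)    ⊢ (((0 | a) ^ ((0 ^ 0) & b)) | 0)
(6) ((0 ^ 0) & b)  =[and_comm →]=  (b & (0 ^ 0))    ⊢ E2

YES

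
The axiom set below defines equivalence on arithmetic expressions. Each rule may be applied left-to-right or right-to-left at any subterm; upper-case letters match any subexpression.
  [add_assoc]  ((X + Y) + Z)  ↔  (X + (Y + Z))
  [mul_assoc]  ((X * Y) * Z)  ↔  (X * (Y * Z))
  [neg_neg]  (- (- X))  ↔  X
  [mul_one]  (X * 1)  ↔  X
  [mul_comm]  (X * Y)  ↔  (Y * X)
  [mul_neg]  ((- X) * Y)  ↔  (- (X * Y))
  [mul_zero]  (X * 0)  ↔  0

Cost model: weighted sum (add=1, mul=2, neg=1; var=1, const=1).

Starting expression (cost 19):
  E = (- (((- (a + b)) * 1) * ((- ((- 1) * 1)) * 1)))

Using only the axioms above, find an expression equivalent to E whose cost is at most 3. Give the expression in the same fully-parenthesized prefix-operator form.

(a + b)   [cost 3]

step 1: mul_one (→) rewrites ((- 1) * 1) into (- 1), now (- (((- (a + b)) * 1) * ((- (- 1)) * 1)))
step 2: neg_neg (→) rewrites (- (- 1)) into 1, now (- (((- (a + b)) * 1) * (1 * 1)))
step 3: mul_one (→) rewrites ((- (a + b)) * 1) into (- (a + b)), now (- ((- (a + b)) * (1 * 1)))
step 4: mul_one (→) rewrites (1 * 1) into 1, now (- ((- (a + b)) * 1))
step 5: mul_one (→) rewrites ((- (a + b)) * 1) into (- (a + b)), now (- (- (a + b)))
step 6: neg_neg (→) rewrites (- (- (a + b))) into (a + b), reaching cost 3 (bound 3)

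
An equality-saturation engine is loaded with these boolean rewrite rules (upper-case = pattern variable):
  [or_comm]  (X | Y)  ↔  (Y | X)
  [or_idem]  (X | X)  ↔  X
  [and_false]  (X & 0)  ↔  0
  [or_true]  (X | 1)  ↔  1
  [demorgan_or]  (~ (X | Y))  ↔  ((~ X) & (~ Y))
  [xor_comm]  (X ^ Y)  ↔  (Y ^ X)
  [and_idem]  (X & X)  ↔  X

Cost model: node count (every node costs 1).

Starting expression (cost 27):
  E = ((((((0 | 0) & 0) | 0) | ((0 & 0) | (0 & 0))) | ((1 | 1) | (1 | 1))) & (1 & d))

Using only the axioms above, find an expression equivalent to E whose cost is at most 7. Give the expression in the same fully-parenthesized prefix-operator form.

1. [or_idem →] (0 | 0)  →  0;  E = (((((0 & 0) | 0) | ((0 & 0) | (0 & 0))) | ((1 | 1) | (1 | 1))) & (1 & d))
2. [or_idem →] ((1 | 1) | (1 | 1))  →  (1 | 1);  E = (((((0 & 0) | 0) | ((0 & 0) | (0 & 0))) | (1 | 1)) & (1 & d))
3. [and_idem →] (0 & 0)  →  0;  E = (((((0 & 0) | 0) | ((0 & 0) | 0)) | (1 | 1)) & (1 & d))
4. [or_idem →] (((0 & 0) | 0) | ((0 & 0) | 0))  →  ((0 & 0) | 0);  E = ((((0 & 0) | 0) | (1 | 1)) & (1 & d))
5. [and_idem →] (0 & 0)  →  0;  E = (((0 | 0) | (1 | 1)) & (1 & d))
6. [or_comm →] ((0 | 0) | (1 | 1))  →  ((1 | 1) | (0 | 0));  E = (((1 | 1) | (0 | 0)) & (1 & d))
7. [or_idem →] (1 | 1)  →  1;  E = ((1 | (0 | 0)) & (1 & d))
8. [or_idem →] (0 | 0)  →  0;  cost 7 ≤ 7, done

((1 | 0) & (1 & d))   [cost 7]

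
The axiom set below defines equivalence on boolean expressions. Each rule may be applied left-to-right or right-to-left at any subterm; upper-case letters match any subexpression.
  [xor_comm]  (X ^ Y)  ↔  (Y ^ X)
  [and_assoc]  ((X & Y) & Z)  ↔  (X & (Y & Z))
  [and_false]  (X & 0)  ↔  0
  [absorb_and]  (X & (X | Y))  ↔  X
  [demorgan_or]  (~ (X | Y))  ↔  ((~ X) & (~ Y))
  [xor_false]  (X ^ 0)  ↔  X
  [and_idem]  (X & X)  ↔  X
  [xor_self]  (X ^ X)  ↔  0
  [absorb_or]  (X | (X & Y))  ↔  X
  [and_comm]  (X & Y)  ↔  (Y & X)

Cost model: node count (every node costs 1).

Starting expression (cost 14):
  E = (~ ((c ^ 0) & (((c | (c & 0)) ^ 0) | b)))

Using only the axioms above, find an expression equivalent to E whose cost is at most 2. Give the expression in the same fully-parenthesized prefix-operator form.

(1) (c | (c & 0))  =[absorb_or →]=  c    ⊢ (~ ((c ^ 0) & ((c ^ 0) | b)))
(2) ((c ^ 0) & ((c ^ 0) | b))  =[absorb_and →]=  (c ^ 0)    ⊢ (~ (c ^ 0))
(3) (c ^ 0)  =[xor_false →]=  c    ⊢ cost 2, within 2

(~ c)   [cost 2]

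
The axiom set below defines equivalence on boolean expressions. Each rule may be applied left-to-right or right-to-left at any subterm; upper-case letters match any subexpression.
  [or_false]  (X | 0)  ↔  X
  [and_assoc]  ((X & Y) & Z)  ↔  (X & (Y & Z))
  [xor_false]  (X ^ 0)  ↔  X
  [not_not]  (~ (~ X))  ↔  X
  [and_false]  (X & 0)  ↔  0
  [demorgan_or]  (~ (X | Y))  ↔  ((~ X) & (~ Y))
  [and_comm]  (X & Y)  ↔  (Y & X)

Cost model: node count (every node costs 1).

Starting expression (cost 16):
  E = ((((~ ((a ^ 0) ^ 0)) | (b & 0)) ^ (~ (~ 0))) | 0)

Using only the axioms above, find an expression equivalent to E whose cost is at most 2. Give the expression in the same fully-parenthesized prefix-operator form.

(1) (a ^ 0)  =[xor_false →]=  a    ⊢ ((((~ (a ^ 0)) | (b & 0)) ^ (~ (~ 0))) | 0)
(2) (b & 0)  =[and_false →]=  0    ⊢ ((((~ (a ^ 0)) | 0) ^ (~ (~ 0))) | 0)
(3) ((~ (a ^ 0)) | 0)  =[or_false →]=  (~ (a ^ 0))    ⊢ (((~ (a ^ 0)) ^ (~ (~ 0))) | 0)
(4) (~ (~ 0))  =[not_not →]=  0    ⊢ (((~ (a ^ 0)) ^ 0) | 0)
(5) ((~ (a ^ 0)) ^ 0)  =[xor_false →]=  (~ (a ^ 0))    ⊢ ((~ (a ^ 0)) | 0)
(6) ((~ (a ^ 0)) | 0)  =[or_false →]=  (~ (a ^ 0))
(7) (a ^ 0)  =[xor_false →]=  a    ⊢ cost 2, within 2

(~ a)   [cost 2]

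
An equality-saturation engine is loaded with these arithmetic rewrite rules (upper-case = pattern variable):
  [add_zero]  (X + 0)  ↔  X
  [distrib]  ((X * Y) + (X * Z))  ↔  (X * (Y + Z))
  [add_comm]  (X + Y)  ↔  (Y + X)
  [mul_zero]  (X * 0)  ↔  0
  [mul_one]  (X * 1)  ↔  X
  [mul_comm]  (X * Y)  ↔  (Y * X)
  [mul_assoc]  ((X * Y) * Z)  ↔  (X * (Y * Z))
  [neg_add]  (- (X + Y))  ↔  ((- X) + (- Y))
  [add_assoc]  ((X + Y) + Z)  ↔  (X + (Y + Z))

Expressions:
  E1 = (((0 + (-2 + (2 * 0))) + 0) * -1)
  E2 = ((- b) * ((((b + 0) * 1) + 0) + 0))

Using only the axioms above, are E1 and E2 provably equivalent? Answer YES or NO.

All listed rules preserve value, hence provable equivalence implies equal values everywhere; look for a separating assignment.
b=0 gives E1 ↦ 2, E2 ↦ 0; values differ ⇒ not provably equivalent.

NO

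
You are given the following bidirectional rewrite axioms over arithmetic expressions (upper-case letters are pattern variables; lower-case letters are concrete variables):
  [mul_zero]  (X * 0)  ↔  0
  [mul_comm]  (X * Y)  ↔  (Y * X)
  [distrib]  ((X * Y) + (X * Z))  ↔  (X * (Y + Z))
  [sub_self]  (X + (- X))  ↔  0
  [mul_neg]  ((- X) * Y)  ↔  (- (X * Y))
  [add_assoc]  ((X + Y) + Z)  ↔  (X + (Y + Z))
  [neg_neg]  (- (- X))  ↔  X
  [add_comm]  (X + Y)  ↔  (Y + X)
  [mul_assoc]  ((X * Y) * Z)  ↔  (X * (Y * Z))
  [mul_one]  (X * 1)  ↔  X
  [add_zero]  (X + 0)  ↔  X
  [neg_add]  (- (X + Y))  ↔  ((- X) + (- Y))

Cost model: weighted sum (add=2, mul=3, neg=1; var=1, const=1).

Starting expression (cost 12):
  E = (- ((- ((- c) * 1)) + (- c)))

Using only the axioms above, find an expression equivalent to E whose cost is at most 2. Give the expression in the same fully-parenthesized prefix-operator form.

(- 0)   [cost 2]

(1) ((- c) * 1)  =[mul_one →]=  (- c)    ⊢ (- ((- (- c)) + (- c)))
(2) (- (- c))  =[neg_neg →]=  c    ⊢ (- (c + (- c)))
(3) (c + (- c))  =[sub_self →]=  0    ⊢ cost 2, within 2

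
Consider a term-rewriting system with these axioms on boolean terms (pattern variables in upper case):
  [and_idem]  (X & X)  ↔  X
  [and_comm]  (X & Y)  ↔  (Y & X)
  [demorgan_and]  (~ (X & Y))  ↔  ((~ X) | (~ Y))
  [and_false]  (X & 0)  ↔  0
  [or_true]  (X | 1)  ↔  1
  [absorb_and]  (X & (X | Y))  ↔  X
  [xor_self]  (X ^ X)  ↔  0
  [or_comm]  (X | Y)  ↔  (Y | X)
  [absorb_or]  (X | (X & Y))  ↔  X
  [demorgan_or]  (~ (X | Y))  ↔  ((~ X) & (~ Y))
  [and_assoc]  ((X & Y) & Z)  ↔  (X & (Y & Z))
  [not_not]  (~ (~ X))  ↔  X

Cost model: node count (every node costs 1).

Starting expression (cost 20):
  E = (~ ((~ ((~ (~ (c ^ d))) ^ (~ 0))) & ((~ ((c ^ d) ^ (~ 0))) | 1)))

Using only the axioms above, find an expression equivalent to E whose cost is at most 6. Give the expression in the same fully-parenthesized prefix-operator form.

step 1: not_not (→) rewrites (~ (~ (c ^ d))) into (c ^ d), now (~ ((~ ((c ^ d) ^ (~ 0))) & ((~ ((c ^ d) ^ (~ 0))) | 1)))
step 2: absorb_and (→) rewrites ((~ ((c ^ d) ^ (~ 0))) & ((~ ((c ^ d) ^ (~ 0))) | 1)) into (~ ((c ^ d) ^ (~ 0))), now (~ (~ ((c ^ d) ^ (~ 0))))
step 3: not_not (→) rewrites (~ (~ ((c ^ d) ^ (~ 0)))) into ((c ^ d) ^ (~ 0)), reaching cost 6 (bound 6)

((c ^ d) ^ (~ 0))   [cost 6]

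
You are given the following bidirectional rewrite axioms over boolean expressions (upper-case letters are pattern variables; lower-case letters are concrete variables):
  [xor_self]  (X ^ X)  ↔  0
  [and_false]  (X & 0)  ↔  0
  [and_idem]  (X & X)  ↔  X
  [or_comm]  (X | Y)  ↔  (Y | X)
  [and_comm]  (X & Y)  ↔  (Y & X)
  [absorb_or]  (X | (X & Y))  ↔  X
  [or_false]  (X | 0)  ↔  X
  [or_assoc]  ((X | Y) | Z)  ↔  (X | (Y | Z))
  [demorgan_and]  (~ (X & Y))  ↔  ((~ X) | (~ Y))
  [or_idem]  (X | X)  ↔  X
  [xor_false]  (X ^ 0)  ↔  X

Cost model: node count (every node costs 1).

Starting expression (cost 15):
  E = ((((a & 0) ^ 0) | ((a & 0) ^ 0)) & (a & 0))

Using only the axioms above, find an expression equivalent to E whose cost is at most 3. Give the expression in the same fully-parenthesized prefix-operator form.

(a & 0)   [cost 3]

1. [or_idem →] (((a & 0) ^ 0) | ((a & 0) ^ 0))  →  ((a & 0) ^ 0);  E = (((a & 0) ^ 0) & (a & 0))
2. [xor_false →] ((a & 0) ^ 0)  →  (a & 0);  E = ((a & 0) & (a & 0))
3. [and_idem →] ((a & 0) & (a & 0))  →  (a & 0);  cost 3 ≤ 3, done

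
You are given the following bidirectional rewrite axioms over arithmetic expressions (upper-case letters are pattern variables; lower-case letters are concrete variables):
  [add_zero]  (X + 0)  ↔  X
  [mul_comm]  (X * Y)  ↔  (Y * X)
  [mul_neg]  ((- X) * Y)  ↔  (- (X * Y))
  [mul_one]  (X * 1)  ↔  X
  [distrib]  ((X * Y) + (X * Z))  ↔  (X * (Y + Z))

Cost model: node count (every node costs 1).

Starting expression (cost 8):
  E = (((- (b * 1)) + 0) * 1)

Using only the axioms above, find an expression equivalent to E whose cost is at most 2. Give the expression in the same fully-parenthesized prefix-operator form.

(1) ((- (b * 1)) + 0)  =[add_zero →]=  (- (b * 1))    ⊢ ((- (b * 1)) * 1)
(2) ((- (b * 1)) * 1)  =[mul_one →]=  (- (b * 1))
(3) (b * 1)  =[mul_one →]=  b    ⊢ cost 2, within 2

(- b)   [cost 2]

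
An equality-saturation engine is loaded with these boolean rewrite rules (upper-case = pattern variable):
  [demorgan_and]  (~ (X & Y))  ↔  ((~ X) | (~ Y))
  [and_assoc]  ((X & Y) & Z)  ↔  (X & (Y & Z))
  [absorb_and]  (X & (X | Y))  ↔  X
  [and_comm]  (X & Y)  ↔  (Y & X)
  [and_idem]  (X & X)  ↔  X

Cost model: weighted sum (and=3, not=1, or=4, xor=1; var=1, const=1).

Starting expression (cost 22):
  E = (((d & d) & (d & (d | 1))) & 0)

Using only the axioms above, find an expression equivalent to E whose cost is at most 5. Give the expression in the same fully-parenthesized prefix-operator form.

(d & 0)   [cost 5]

1. [absorb_and →] (d & (d | 1))  →  d;  E = (((d & d) & d) & 0)
2. [and_comm →] ((d & d) & d)  →  (d & (d & d));  E = ((d & (d & d)) & 0)
3. [and_idem →] (d & d)  →  d;  E = ((d & d) & 0)
4. [and_idem →] (d & d)  →  d;  cost 5 ≤ 5, done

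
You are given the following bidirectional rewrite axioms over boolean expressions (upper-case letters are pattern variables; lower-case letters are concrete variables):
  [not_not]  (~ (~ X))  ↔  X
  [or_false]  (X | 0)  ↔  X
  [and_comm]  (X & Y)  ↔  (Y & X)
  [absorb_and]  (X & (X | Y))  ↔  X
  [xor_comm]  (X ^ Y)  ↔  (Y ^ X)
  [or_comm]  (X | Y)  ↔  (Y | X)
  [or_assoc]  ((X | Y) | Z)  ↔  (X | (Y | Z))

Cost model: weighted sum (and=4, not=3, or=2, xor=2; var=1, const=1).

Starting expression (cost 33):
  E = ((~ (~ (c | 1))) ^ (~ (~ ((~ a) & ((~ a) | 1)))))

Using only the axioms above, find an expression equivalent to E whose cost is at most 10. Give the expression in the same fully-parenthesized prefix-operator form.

((c | 1) ^ (~ a))   [cost 10]

1. [absorb_and →] ((~ a) & ((~ a) | 1))  →  (~ a);  E = ((~ (~ (c | 1))) ^ (~ (~ (~ a))))
2. [not_not →] (~ (~ (c | 1)))  →  (c | 1);  E = ((c | 1) ^ (~ (~ (~ a))))
3. [not_not →] (~ (~ (~ a)))  →  (~ a);  cost 10 ≤ 10, done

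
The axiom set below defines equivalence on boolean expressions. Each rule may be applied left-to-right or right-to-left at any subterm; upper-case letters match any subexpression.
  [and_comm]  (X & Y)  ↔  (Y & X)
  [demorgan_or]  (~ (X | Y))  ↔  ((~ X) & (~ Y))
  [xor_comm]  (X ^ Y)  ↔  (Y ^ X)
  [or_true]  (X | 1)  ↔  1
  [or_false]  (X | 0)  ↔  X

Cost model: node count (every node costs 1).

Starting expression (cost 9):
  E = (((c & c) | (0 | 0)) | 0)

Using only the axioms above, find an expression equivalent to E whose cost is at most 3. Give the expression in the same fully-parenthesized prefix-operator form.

(c & c)   [cost 3]

step 1: or_false (→) rewrites (((c & c) | (0 | 0)) | 0) into ((c & c) | (0 | 0))
step 2: or_false (→) rewrites (0 | 0) into 0, now ((c & c) | 0)
step 3: or_false (→) rewrites ((c & c) | 0) into (c & c), reaching cost 3 (bound 3)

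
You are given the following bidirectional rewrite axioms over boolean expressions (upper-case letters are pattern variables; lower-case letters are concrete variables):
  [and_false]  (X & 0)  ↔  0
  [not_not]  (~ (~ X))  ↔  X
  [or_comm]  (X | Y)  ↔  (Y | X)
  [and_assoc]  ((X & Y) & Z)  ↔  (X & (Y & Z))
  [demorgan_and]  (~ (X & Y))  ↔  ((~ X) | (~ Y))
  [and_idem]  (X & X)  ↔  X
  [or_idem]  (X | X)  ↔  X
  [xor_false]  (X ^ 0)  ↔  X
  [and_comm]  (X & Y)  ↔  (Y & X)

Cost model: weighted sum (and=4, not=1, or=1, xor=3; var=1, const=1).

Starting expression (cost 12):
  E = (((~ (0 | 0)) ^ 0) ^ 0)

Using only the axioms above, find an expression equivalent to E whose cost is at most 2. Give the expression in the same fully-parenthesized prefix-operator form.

1. [xor_false →] (((~ (0 | 0)) ^ 0) ^ 0)  →  ((~ (0 | 0)) ^ 0)
2. [or_idem →] (0 | 0)  →  0;  E = ((~ 0) ^ 0)
3. [xor_false →] ((~ 0) ^ 0)  →  (~ 0);  cost 2 ≤ 2, done

(~ 0)   [cost 2]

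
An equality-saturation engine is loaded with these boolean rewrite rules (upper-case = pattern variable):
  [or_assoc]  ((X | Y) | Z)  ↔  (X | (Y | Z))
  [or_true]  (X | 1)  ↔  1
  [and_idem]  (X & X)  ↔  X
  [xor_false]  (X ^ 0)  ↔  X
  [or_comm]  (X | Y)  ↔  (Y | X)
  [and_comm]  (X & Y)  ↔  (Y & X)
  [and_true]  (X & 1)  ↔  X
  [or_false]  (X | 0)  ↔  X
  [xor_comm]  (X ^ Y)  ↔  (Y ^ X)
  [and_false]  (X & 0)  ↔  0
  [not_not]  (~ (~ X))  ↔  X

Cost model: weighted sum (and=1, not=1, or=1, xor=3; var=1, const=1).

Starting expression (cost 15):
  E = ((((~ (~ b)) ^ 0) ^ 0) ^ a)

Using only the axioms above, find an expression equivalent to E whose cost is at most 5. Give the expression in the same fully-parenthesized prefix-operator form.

(b ^ a)   [cost 5]

(1) (~ (~ b))  =[not_not →]=  b    ⊢ (((b ^ 0) ^ 0) ^ a)
(2) ((b ^ 0) ^ 0)  =[xor_false →]=  (b ^ 0)    ⊢ ((b ^ 0) ^ a)
(3) (b ^ 0)  =[xor_false →]=  b    ⊢ cost 5, within 5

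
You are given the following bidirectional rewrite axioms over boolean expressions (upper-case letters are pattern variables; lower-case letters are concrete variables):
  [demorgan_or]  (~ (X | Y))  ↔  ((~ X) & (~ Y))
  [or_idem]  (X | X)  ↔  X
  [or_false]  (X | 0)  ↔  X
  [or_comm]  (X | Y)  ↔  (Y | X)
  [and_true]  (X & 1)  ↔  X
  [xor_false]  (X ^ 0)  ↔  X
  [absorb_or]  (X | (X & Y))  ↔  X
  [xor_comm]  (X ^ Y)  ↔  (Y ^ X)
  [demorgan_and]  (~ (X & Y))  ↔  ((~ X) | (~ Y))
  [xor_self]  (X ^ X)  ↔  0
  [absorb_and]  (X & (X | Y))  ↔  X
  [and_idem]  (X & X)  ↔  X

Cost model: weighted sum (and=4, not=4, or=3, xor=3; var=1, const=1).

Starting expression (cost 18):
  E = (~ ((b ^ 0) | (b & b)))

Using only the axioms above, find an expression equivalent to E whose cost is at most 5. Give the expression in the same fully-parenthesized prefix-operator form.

(1) (b & b)  =[and_idem →]=  b    ⊢ (~ ((b ^ 0) | b))
(2) (b ^ 0)  =[xor_false →]=  b    ⊢ (~ (b | b))
(3) (b | b)  =[or_idem →]=  b    ⊢ cost 5, within 5

(~ b)   [cost 5]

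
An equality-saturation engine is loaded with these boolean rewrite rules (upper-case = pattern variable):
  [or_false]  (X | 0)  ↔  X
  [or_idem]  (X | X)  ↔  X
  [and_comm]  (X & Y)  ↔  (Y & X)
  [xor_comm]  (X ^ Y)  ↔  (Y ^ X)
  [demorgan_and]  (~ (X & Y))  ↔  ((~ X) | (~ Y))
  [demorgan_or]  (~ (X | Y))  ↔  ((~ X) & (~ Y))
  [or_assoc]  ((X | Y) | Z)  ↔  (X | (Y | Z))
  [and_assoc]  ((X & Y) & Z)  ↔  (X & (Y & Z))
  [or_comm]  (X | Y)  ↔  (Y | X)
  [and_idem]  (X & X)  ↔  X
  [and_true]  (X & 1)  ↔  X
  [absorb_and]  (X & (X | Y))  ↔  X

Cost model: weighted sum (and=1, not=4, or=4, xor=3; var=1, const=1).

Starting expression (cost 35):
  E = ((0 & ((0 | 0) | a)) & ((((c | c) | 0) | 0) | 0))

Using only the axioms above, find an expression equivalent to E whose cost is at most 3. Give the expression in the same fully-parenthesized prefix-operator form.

(0 & c)   [cost 3]

step 1: or_idem (→) rewrites (c | c) into c, now ((0 & ((0 | 0) | a)) & (((c | 0) | 0) | 0))
step 2: or_false (→) rewrites (c | 0) into c, now ((0 & ((0 | 0) | a)) & ((c | 0) | 0))
step 3: or_false (→) rewrites ((c | 0) | 0) into (c | 0), now ((0 & ((0 | 0) | a)) & (c | 0))
step 4: or_idem (→) rewrites (0 | 0) into 0, now ((0 & (0 | a)) & (c | 0))
step 5: absorb_and (→) rewrites (0 & (0 | a)) into 0, now (0 & (c | 0))
step 6: or_false (→) rewrites (c | 0) into c, reaching cost 3 (bound 3)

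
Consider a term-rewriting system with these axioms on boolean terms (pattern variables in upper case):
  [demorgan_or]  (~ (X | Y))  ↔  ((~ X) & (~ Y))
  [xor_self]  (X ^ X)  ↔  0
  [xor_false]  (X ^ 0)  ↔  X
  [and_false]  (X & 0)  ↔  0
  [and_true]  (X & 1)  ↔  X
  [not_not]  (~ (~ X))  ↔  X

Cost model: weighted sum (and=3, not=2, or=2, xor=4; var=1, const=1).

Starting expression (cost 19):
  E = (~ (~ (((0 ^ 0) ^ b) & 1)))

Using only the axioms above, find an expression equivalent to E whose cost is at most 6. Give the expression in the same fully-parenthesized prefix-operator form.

(0 ^ b)   [cost 6]

(1) (0 ^ 0)  =[xor_self →]=  0    ⊢ (~ (~ ((0 ^ b) & 1)))
(2) (~ (~ ((0 ^ b) & 1)))  =[not_not →]=  ((0 ^ b) & 1)
(3) ((0 ^ b) & 1)  =[and_true →]=  (0 ^ b)    ⊢ cost 6, within 6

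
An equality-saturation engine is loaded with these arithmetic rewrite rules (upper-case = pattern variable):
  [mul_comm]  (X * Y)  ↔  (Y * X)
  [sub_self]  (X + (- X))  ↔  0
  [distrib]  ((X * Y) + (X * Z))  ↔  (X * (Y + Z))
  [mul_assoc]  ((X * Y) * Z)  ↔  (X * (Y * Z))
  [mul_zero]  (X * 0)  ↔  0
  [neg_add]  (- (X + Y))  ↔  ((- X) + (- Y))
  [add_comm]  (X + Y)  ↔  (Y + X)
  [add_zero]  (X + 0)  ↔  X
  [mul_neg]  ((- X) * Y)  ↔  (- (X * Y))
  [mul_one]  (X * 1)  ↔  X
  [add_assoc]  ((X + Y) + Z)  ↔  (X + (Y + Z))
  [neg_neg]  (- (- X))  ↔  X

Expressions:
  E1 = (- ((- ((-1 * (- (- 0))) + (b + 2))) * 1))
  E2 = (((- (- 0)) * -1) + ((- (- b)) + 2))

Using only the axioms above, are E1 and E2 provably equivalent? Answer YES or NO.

(1) (- (- 0))  =[neg_neg →]=  0    ⊢ (- ((- ((-1 * 0) + (b + 2))) * 1))
(2) ((- ((-1 * 0) + (b + 2))) * 1)  =[mul_one →]=  (- ((-1 * 0) + (b + 2)))    ⊢ (- (- ((-1 * 0) + (b + 2))))
(3) (- (- ((-1 * 0) + (b + 2))))  =[neg_neg →]=  ((-1 * 0) + (b + 2))
(4) (-1 * 0)  =[mul_comm →]=  (0 * -1)    ⊢ ((0 * -1) + (b + 2))
(5) b  =[neg_neg ←]=  (- (- b))    ⊢ ((0 * -1) + ((- (- b)) + 2))
(6) 0  =[neg_neg ←]=  (- (- 0))    ⊢ E2

YES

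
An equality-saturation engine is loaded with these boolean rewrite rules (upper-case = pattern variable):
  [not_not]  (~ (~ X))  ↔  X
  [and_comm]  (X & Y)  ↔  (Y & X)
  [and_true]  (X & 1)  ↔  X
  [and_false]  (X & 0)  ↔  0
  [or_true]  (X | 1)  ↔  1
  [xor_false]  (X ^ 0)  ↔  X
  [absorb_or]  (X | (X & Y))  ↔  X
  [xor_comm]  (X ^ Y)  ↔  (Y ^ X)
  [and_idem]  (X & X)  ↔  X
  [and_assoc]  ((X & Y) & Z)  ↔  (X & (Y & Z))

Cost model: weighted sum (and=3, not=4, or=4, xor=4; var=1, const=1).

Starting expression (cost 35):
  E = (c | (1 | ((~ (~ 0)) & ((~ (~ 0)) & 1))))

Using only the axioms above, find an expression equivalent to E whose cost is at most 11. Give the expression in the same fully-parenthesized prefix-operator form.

(c | (1 | 0))   [cost 11]

step 1: and_true (→) rewrites ((~ (~ 0)) & 1) into (~ (~ 0)), now (c | (1 | ((~ (~ 0)) & (~ (~ 0)))))
step 2: and_idem (→) rewrites ((~ (~ 0)) & (~ (~ 0))) into (~ (~ 0)), now (c | (1 | (~ (~ 0))))
step 3: not_not (→) rewrites (~ (~ 0)) into 0, reaching cost 11 (bound 11)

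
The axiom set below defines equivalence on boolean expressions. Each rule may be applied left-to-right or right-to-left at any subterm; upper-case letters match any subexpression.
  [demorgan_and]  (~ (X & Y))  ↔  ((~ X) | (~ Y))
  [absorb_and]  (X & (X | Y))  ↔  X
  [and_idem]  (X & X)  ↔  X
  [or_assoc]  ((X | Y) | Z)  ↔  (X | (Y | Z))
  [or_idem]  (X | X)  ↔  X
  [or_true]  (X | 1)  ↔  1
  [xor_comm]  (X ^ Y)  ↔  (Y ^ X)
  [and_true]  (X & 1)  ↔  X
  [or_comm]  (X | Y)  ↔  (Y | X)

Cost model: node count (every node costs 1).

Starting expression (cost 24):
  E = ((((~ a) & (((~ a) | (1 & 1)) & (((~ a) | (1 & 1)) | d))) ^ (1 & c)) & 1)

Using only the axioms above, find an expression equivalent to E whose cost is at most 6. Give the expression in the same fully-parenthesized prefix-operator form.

(1) (((~ a) | (1 & 1)) & (((~ a) | (1 & 1)) | d))  =[absorb_and →]=  ((~ a) | (1 & 1))    ⊢ ((((~ a) & ((~ a) | (1 & 1))) ^ (1 & c)) & 1)
(2) (1 & 1)  =[and_true →]=  1    ⊢ ((((~ a) & ((~ a) | 1)) ^ (1 & c)) & 1)
(3) ((~ a) & ((~ a) | 1))  =[absorb_and →]=  (~ a)    ⊢ (((~ a) ^ (1 & c)) & 1)
(4) (((~ a) ^ (1 & c)) & 1)  =[and_true →]=  ((~ a) ^ (1 & c))    ⊢ cost 6, within 6

((~ a) ^ (1 & c))   [cost 6]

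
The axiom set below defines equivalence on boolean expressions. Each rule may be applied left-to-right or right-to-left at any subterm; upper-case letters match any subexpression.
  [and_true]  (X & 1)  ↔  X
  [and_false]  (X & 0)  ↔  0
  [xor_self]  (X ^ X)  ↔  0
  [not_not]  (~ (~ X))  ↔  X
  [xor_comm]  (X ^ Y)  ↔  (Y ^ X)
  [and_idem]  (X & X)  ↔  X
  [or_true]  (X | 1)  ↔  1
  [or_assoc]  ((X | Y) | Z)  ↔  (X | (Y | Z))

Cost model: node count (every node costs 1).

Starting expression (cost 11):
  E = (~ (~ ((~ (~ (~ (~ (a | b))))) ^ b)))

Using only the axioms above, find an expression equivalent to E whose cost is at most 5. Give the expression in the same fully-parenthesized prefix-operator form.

((a | b) ^ b)   [cost 5]

1. [not_not →] (~ (~ (a | b)))  →  (a | b);  E = (~ (~ ((~ (~ (a | b))) ^ b)))
2. [not_not →] (~ (~ (a | b)))  →  (a | b);  E = (~ (~ ((a | b) ^ b)))
3. [not_not →] (~ (~ ((a | b) ^ b)))  →  ((a | b) ^ b);  cost 5 ≤ 5, done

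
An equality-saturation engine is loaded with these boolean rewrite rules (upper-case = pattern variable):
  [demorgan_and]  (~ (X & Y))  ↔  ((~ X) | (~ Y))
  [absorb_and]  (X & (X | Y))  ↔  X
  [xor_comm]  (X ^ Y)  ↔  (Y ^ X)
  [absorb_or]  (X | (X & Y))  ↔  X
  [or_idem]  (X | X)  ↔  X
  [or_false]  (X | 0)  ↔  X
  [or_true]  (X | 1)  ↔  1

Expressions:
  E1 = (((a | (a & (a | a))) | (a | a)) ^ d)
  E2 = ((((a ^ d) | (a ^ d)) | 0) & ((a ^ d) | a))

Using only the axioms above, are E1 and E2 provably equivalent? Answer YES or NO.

1. [absorb_and →] (a & (a | a))  →  a;  E1 = (((a | a) | (a | a)) ^ d)
2. [or_idem →] ((a | a) | (a | a))  →  (a | a);  E1 = ((a | a) ^ d)
3. [or_idem →] (a | a)  →  a;  E1 = (a ^ d)
4. [absorb_and ←] (a ^ d)  →  ((a ^ d) & ((a ^ d) | a))
5. [or_idem ←] (a ^ d)  →  ((a ^ d) | (a ^ d));  E1 = (((a ^ d) | (a ^ d)) & ((a ^ d) | a))
6. [or_false ←] ((a ^ d) | (a ^ d))  →  (((a ^ d) | (a ^ d)) | 0);  this is E2

YES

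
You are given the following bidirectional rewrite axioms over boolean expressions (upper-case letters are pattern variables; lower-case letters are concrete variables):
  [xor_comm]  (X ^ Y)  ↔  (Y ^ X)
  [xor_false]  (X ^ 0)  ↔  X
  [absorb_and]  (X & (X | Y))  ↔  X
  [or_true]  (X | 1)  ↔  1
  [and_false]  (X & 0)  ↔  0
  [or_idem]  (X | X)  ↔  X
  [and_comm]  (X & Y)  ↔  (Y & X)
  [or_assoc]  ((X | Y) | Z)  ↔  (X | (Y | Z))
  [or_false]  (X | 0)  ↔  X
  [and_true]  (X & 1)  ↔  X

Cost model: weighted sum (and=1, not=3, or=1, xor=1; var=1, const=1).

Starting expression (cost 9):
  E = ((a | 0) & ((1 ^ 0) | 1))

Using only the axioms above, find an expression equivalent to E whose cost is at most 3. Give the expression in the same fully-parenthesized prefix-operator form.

1. [xor_false →] (1 ^ 0)  →  1;  E = ((a | 0) & (1 | 1))
2. [or_idem →] (1 | 1)  →  1;  E = ((a | 0) & 1)
3. [or_false →] (a | 0)  →  a;  cost 3 ≤ 3, done

(a & 1)   [cost 3]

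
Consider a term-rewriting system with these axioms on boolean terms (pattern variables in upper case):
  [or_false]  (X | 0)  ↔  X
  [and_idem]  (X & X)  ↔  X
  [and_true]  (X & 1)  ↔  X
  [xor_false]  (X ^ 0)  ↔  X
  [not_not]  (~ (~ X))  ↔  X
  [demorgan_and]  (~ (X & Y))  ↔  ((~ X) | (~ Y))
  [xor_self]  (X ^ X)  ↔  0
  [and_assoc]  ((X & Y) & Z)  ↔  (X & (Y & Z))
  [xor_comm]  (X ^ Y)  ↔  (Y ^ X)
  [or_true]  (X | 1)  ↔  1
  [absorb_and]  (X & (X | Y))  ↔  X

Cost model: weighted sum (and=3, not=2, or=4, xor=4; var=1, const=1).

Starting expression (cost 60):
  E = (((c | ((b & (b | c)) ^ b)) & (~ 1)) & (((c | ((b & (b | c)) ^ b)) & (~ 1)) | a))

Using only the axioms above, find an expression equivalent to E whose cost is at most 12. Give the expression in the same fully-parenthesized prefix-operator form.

((c | 0) & (~ 1))   [cost 12]

(1) (((c | ((b & (b | c)) ^ b)) & (~ 1)) & (((c | ((b & (b | c)) ^ b)) & (~ 1)) | a))  =[absorb_and →]=  ((c | ((b & (b | c)) ^ b)) & (~ 1))
(2) (b & (b | c))  =[absorb_and →]=  b    ⊢ ((c | (b ^ b)) & (~ 1))
(3) (b ^ b)  =[xor_self →]=  0    ⊢ cost 12, within 12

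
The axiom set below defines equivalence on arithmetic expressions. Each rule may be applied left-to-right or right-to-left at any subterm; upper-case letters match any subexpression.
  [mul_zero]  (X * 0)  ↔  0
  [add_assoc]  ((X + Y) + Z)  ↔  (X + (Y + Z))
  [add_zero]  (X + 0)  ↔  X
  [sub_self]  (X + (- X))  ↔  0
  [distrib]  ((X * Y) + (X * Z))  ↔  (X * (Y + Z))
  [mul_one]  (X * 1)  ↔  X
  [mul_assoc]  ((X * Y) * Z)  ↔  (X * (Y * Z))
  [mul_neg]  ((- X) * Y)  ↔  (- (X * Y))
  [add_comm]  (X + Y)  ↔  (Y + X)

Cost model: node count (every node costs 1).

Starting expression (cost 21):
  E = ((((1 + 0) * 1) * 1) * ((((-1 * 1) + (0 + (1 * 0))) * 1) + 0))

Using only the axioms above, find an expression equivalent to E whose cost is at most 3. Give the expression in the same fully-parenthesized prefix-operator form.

(1 * -1)   [cost 3]

1. [mul_one →] (((-1 * 1) + (0 + (1 * 0))) * 1)  →  ((-1 * 1) + (0 + (1 * 0)));  E = ((((1 + 0) * 1) * 1) * (((-1 * 1) + (0 + (1 * 0))) + 0))
2. [mul_one →] (-1 * 1)  →  -1;  E = ((((1 + 0) * 1) * 1) * ((-1 + (0 + (1 * 0))) + 0))
3. [mul_zero →] (1 * 0)  →  0;  E = ((((1 + 0) * 1) * 1) * ((-1 + (0 + 0)) + 0))
4. [add_zero →] (0 + 0)  →  0;  E = ((((1 + 0) * 1) * 1) * ((-1 + 0) + 0))
5. [mul_one →] (((1 + 0) * 1) * 1)  →  ((1 + 0) * 1);  E = (((1 + 0) * 1) * ((-1 + 0) + 0))
6. [add_zero →] ((-1 + 0) + 0)  →  (-1 + 0);  E = (((1 + 0) * 1) * (-1 + 0))
7. [add_zero →] (-1 + 0)  →  -1;  E = (((1 + 0) * 1) * -1)
8. [add_zero →] (1 + 0)  →  1;  E = ((1 * 1) * -1)
9. [mul_one →] (1 * 1)  →  1;  cost 3 ≤ 3, done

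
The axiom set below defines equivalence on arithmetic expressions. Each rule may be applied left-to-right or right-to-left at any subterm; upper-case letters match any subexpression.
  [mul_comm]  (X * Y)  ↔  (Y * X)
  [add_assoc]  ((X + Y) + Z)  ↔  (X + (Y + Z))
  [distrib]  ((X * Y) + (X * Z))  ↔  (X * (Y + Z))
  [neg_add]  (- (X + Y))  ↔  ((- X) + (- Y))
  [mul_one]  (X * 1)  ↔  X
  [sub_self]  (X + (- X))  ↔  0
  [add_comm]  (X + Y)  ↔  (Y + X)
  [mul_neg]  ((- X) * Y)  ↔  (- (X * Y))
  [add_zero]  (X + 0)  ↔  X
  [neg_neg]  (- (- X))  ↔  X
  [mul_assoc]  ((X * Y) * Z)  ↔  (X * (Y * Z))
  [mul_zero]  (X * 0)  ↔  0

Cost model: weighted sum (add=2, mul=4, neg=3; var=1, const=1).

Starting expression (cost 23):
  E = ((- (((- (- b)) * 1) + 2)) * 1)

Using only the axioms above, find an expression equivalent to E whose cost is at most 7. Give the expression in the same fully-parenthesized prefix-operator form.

(- (b + 2))   [cost 7]

step 1: mul_one (→) rewrites ((- (((- (- b)) * 1) + 2)) * 1) into (- (((- (- b)) * 1) + 2))
step 2: mul_one (→) rewrites ((- (- b)) * 1) into (- (- b)), now (- ((- (- b)) + 2))
step 3: neg_neg (→) rewrites (- (- b)) into b, reaching cost 7 (bound 7)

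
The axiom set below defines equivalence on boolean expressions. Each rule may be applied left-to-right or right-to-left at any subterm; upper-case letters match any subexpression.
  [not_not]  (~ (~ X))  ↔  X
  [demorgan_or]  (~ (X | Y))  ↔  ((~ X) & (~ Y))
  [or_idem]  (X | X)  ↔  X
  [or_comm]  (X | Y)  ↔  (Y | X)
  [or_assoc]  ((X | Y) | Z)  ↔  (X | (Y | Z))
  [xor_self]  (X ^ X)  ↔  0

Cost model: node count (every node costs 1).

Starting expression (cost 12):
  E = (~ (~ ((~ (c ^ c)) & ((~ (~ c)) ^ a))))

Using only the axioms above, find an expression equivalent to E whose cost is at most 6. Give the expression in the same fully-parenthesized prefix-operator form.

((~ 0) & (c ^ a))   [cost 6]

step 1: xor_self (→) rewrites (c ^ c) into 0, now (~ (~ ((~ 0) & ((~ (~ c)) ^ a))))
step 2: not_not (→) rewrites (~ (~ c)) into c, now (~ (~ ((~ 0) & (c ^ a))))
step 3: not_not (→) rewrites (~ (~ ((~ 0) & (c ^ a)))) into ((~ 0) & (c ^ a)), reaching cost 6 (bound 6)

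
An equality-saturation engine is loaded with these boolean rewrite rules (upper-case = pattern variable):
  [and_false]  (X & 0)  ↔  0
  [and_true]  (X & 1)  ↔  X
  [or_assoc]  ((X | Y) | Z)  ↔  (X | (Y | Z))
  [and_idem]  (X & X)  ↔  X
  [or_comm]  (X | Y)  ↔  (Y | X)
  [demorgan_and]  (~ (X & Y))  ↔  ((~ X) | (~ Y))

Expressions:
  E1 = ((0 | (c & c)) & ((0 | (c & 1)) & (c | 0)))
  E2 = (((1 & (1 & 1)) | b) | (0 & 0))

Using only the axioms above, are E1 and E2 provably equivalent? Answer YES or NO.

NO

All listed rules preserve value, hence provable equivalence implies equal values everywhere; look for a separating assignment.
b=0, c=0 gives E1 ↦ 0, E2 ↦ 1; values differ ⇒ not provably equivalent.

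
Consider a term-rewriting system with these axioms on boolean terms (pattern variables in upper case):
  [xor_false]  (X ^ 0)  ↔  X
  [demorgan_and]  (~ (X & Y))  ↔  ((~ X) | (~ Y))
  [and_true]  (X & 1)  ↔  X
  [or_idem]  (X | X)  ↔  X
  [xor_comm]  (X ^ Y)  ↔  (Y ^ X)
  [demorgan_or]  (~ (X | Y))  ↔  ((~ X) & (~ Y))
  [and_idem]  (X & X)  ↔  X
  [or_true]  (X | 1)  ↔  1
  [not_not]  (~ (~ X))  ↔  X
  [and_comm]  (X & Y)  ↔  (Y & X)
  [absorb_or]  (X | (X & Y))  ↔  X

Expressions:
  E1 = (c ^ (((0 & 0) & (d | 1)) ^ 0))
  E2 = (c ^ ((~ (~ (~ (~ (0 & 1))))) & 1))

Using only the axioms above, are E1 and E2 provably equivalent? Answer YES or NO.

1. [xor_false →] (((0 & 0) & (d | 1)) ^ 0)  →  ((0 & 0) & (d | 1));  E1 = (c ^ ((0 & 0) & (d | 1)))
2. [or_true →] (d | 1)  →  1;  E1 = (c ^ ((0 & 0) & 1))
3. [and_idem →] (0 & 0)  →  0;  E1 = (c ^ (0 & 1))
4. [not_not ←] 0  →  (~ (~ 0));  E1 = (c ^ ((~ (~ 0)) & 1))
5. [and_true ←] 0  →  (0 & 1);  E1 = (c ^ ((~ (~ (0 & 1))) & 1))
6. [not_not ←] (0 & 1)  →  (~ (~ (0 & 1)));  this is E2

YES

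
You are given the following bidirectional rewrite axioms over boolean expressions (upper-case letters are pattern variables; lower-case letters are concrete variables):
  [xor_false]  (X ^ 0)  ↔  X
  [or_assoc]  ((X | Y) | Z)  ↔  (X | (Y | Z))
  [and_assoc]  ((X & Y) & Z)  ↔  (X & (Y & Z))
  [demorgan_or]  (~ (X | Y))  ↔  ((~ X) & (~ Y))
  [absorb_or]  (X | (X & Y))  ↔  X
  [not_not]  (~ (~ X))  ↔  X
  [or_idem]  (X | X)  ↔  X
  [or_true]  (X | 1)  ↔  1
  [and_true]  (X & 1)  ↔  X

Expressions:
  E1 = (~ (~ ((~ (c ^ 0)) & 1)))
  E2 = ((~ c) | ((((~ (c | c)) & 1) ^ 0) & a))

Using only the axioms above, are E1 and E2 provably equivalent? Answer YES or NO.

step 1: not_not (→) rewrites (~ (~ ((~ (c ^ 0)) & 1))) into ((~ (c ^ 0)) & 1)
step 2: and_true (→) rewrites ((~ (c ^ 0)) & 1) into (~ (c ^ 0))
step 3: xor_false (→) rewrites (c ^ 0) into c, now (~ c)
step 4: absorb_or (←) rewrites (~ c) into ((~ c) | ((~ c) & a))
step 5: and_true (←) rewrites (~ c) into ((~ c) & 1), now ((~ c) | (((~ c) & 1) & a))
step 6: xor_false (←) rewrites ((~ c) & 1) into (((~ c) & 1) ^ 0), now ((~ c) | ((((~ c) & 1) ^ 0) & a))
step 7: or_idem (←) rewrites c into (c | c), which is E2

YES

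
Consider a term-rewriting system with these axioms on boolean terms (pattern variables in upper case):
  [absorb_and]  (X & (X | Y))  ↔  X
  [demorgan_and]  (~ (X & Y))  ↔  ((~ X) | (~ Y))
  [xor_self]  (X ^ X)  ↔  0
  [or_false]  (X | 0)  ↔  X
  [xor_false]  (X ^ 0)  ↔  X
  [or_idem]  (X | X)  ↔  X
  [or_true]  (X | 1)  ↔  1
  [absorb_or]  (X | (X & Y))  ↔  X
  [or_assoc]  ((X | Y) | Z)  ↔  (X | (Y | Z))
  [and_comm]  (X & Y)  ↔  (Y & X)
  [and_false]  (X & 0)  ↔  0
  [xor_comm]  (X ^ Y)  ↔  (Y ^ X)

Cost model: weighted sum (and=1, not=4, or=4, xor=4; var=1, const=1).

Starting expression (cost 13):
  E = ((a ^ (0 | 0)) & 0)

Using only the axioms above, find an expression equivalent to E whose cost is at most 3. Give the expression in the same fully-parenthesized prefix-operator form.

step 1: or_false (→) rewrites (0 | 0) into 0, now ((a ^ 0) & 0)
step 2: and_comm (→) rewrites ((a ^ 0) & 0) into (0 & (a ^ 0))
step 3: xor_false (→) rewrites (a ^ 0) into a, reaching cost 3 (bound 3)

(0 & a)   [cost 3]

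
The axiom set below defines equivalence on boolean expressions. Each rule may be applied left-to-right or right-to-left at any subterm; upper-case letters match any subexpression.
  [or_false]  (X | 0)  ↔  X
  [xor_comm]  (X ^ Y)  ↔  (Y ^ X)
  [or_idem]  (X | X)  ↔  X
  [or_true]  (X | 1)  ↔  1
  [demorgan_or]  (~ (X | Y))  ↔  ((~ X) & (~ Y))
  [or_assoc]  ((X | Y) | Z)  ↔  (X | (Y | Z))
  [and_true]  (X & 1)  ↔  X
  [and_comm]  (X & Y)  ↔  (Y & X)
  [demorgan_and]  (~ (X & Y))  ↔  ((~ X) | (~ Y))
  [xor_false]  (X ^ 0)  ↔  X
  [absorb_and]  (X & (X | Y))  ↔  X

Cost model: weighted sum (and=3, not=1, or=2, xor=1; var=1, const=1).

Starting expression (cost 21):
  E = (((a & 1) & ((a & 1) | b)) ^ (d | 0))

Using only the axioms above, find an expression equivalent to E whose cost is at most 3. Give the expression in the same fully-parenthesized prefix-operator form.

(d ^ a)   [cost 3]

step 1: absorb_and (→) rewrites ((a & 1) & ((a & 1) | b)) into (a & 1), now ((a & 1) ^ (d | 0))
step 2: xor_comm (→) rewrites ((a & 1) ^ (d | 0)) into ((d | 0) ^ (a & 1))
step 3: and_true (→) rewrites (a & 1) into a, now ((d | 0) ^ a)
step 4: or_false (→) rewrites (d | 0) into d, reaching cost 3 (bound 3)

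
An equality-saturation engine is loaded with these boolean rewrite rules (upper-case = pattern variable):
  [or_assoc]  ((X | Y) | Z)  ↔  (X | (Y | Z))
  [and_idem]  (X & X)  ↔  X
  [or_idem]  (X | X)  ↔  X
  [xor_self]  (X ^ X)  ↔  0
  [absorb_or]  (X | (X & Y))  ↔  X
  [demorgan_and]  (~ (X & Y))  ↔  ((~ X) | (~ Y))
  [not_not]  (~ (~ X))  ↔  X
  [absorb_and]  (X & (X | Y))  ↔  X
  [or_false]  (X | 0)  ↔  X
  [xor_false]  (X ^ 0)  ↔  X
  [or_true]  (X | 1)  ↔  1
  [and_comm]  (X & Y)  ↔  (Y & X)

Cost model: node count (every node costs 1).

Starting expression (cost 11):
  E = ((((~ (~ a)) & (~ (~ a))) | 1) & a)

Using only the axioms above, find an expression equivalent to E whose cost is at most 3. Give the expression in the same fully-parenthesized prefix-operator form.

(1 & a)   [cost 3]

step 1: and_idem (→) rewrites ((~ (~ a)) & (~ (~ a))) into (~ (~ a)), now (((~ (~ a)) | 1) & a)
step 2: not_not (→) rewrites (~ (~ a)) into a, now ((a | 1) & a)
step 3: or_true (→) rewrites (a | 1) into 1, reaching cost 3 (bound 3)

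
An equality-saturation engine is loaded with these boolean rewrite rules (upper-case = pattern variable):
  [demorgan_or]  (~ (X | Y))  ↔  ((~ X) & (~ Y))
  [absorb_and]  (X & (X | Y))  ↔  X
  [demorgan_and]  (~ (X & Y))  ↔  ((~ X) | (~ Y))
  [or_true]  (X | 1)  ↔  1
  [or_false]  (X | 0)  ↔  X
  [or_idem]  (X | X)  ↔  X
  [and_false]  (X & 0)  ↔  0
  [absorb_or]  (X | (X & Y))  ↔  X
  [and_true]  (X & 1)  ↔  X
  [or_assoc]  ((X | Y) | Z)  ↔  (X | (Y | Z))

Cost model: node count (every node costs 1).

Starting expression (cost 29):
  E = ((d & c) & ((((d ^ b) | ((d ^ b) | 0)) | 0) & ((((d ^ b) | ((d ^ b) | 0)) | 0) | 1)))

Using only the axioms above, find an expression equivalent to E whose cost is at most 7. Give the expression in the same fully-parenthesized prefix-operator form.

((d & c) & (d ^ b))   [cost 7]

1. [absorb_and →] ((((d ^ b) | ((d ^ b) | 0)) | 0) & ((((d ^ b) | ((d ^ b) | 0)) | 0) | 1))  →  (((d ^ b) | ((d ^ b) | 0)) | 0);  E = ((d & c) & (((d ^ b) | ((d ^ b) | 0)) | 0))
2. [or_false →] (((d ^ b) | ((d ^ b) | 0)) | 0)  →  ((d ^ b) | ((d ^ b) | 0));  E = ((d & c) & ((d ^ b) | ((d ^ b) | 0)))
3. [or_false →] ((d ^ b) | 0)  →  (d ^ b);  E = ((d & c) & ((d ^ b) | (d ^ b)))
4. [or_idem →] ((d ^ b) | (d ^ b))  →  (d ^ b);  cost 7 ≤ 7, done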